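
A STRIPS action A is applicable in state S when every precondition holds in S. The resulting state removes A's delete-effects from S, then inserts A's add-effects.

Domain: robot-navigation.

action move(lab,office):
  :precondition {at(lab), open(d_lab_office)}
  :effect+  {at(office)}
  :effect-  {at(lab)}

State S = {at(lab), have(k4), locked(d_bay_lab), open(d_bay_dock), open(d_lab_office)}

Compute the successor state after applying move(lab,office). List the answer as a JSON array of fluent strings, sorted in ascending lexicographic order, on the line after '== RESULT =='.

Compute (S \ del) ∪ add:
  pre ⊆ S: {at(lab), open(d_lab_office)} ⊆ S  — applicable
  S \ del = {have(k4), locked(d_bay_lab), open(d_bay_dock), open(d_lab_office)}
  ∪ add   = {at(office), have(k4), locked(d_bay_lab), open(d_bay_dock), open(d_lab_office)}

== RESULT ==
["at(office)", "have(k4)", "locked(d_bay_lab)", "open(d_bay_dock)", "open(d_lab_office)"]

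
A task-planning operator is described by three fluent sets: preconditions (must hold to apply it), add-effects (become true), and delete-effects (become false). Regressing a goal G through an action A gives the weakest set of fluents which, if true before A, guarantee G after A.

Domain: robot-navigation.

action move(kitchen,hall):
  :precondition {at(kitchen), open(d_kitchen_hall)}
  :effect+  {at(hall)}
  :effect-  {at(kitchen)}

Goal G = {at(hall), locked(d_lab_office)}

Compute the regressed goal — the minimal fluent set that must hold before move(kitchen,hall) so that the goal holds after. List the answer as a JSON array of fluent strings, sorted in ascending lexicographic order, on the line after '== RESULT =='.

Compute (G \ add) ∪ pre:
  G ∩ del = {}  (empty — regression defined)
  G \ add = {at(hall), locked(d_lab_office)} \ {at(hall)} = {locked(d_lab_office)}
  ∪ pre   = {locked(d_lab_office)} ∪ {at(kitchen), open(d_kitchen_hall)}
          = {at(kitchen), locked(d_lab_office), open(d_kitchen_hall)}

== RESULT ==
["at(kitchen)", "locked(d_lab_office)", "open(d_kitchen_hall)"]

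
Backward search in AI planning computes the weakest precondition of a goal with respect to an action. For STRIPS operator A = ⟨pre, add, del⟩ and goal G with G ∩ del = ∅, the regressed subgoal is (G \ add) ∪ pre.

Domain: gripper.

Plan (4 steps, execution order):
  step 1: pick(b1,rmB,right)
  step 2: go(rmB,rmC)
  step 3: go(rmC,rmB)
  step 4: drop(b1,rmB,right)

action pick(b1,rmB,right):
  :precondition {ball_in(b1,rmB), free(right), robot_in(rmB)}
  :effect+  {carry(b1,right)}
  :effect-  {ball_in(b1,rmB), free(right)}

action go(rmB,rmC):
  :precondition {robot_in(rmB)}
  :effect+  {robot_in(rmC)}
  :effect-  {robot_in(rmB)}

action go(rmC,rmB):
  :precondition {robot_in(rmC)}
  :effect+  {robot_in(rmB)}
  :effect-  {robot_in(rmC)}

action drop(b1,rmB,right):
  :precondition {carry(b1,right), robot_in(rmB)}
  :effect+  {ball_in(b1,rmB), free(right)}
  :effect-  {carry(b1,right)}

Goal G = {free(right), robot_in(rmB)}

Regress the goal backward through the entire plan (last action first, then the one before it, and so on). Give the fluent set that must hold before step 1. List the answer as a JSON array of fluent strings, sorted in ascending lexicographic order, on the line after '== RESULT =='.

Regress step by step:
  through step 4 (drop(b1,rmB,right)): drop {free(right)}, keep {robot_in(rmB)}, require {carry(b1,right), robot_in(rmB)}
    → {carry(b1,right), robot_in(rmB)}
  through step 3 (go(rmC,rmB)): drop {robot_in(rmB)}, keep {carry(b1,right)}, require {robot_in(rmC)}
    → {carry(b1,right), robot_in(rmC)}
  through step 2 (go(rmB,rmC)): drop {robot_in(rmC)}, keep {carry(b1,right)}, require {robot_in(rmB)}
    → {carry(b1,right), robot_in(rmB)}
  through step 1 (pick(b1,rmB,right)): drop {carry(b1,right)}, keep {robot_in(rmB)}, require {ball_in(b1,rmB), free(right), robot_in(rmB)}
    → {ball_in(b1,rmB), free(right), robot_in(rmB)}

== RESULT ==
["ball_in(b1,rmB)", "free(right)", "robot_in(rmB)"]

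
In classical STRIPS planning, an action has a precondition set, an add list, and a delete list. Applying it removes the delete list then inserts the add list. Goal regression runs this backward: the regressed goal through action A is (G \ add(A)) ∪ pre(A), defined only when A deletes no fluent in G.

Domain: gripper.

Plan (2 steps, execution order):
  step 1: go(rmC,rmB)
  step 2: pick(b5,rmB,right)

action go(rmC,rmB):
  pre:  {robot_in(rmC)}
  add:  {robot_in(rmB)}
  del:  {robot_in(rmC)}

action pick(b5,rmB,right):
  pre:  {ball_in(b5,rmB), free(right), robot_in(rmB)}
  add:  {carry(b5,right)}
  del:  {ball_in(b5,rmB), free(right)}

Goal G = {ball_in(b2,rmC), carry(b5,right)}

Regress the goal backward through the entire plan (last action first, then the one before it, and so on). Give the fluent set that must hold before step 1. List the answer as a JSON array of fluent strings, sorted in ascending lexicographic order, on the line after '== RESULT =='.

Work backward from the goal:
  through step 2 (pick(b5,rmB,right)): drop {carry(b5,right)}, keep {ball_in(b2,rmC)}, require {ball_in(b5,rmB), free(right), robot_in(rmB)}
    → {ball_in(b2,rmC), ball_in(b5,rmB), free(right), robot_in(rmB)}
  through step 1 (go(rmC,rmB)): drop {robot_in(rmB)}, keep {ball_in(b2,rmC), ball_in(b5,rmB), free(right)}, require {robot_in(rmC)}
    → {ball_in(b2,rmC), ball_in(b5,rmB), free(right), robot_in(rmC)}

== RESULT ==
["ball_in(b2,rmC)", "ball_in(b5,rmB)", "free(right)", "robot_in(rmC)"]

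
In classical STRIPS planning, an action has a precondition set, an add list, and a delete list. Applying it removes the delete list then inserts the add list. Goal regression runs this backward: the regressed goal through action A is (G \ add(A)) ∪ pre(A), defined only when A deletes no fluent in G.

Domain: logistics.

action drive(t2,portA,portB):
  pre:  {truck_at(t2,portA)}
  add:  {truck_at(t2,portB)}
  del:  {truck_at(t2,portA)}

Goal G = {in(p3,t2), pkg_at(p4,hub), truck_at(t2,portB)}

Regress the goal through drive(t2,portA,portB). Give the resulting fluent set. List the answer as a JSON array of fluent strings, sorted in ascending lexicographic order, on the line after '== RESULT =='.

Compute (G \ add) ∪ pre:
  G ∩ del = {}  (empty — regression defined)
  G \ add = {in(p3,t2), pkg_at(p4,hub), truck_at(t2,portB)} \ {truck_at(t2,portB)} = {in(p3,t2), pkg_at(p4,hub)}
  ∪ pre   = {in(p3,t2), pkg_at(p4,hub)} ∪ {truck_at(t2,portA)}
          = {in(p3,t2), pkg_at(p4,hub), truck_at(t2,portA)}

== RESULT ==
["in(p3,t2)", "pkg_at(p4,hub)", "truck_at(t2,portA)"]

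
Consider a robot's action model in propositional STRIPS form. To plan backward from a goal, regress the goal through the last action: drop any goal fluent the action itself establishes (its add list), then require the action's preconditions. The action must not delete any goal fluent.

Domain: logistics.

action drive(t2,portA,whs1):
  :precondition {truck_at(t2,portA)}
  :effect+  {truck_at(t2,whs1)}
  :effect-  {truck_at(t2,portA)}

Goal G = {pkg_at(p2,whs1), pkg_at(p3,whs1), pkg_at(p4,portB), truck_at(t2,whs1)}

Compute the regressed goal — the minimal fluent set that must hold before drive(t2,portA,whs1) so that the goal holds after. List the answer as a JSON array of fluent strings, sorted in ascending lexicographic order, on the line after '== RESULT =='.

Compute (G \ add) ∪ pre:
  G ∩ del = {}  (empty — regression defined)
  G \ add = {pkg_at(p2,whs1), pkg_at(p3,whs1), pkg_at(p4,portB), truck_at(t2,whs1)} \ {truck_at(t2,whs1)} = {pkg_at(p2,whs1), pkg_at(p3,whs1), pkg_at(p4,portB)}
  ∪ pre   = {pkg_at(p2,whs1), pkg_at(p3,whs1), pkg_at(p4,portB)} ∪ {truck_at(t2,portA)}
          = {pkg_at(p2,whs1), pkg_at(p3,whs1), pkg_at(p4,portB), truck_at(t2,portA)}

== RESULT ==
["pkg_at(p2,whs1)", "pkg_at(p3,whs1)", "pkg_at(p4,portB)", "truck_at(t2,portA)"]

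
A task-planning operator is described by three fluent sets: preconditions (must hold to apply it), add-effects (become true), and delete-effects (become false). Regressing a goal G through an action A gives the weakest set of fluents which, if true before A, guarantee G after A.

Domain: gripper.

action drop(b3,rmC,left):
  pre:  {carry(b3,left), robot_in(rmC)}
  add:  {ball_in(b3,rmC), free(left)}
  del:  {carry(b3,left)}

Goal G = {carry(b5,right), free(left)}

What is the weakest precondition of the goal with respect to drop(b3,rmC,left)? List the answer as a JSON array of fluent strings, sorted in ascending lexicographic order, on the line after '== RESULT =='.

Regress:
  G ∩ del = {}  (empty — regression defined)
  G \ add = {carry(b5,right), free(left)} \ {ball_in(b3,rmC), free(left)} = {carry(b5,right)}
  ∪ pre   = {carry(b5,right)} ∪ {carry(b3,left), robot_in(rmC)}
          = {carry(b3,left), carry(b5,right), robot_in(rmC)}

== RESULT ==
["carry(b3,left)", "carry(b5,right)", "robot_in(rmC)"]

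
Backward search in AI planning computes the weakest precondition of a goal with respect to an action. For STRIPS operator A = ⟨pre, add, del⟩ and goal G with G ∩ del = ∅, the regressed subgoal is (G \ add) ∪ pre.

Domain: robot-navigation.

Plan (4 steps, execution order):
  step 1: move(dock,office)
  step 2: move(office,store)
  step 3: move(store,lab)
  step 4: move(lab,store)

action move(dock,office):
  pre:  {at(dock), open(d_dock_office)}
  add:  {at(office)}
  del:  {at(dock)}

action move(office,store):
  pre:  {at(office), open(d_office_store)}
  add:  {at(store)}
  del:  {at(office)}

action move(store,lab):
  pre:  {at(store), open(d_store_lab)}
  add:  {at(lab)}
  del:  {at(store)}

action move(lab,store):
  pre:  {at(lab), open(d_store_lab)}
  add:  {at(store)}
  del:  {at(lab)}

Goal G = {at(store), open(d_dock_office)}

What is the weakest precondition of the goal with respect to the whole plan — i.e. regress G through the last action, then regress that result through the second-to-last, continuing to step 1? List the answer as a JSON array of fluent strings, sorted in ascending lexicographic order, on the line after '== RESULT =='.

Work backward from the goal:
  through step 4 (move(lab,store)): drop {at(store)}, keep {open(d_dock_office)}, require {at(lab), open(d_store_lab)}
    → {at(lab), open(d_dock_office), open(d_store_lab)}
  through step 3 (move(store,lab)): drop {at(lab)}, keep {open(d_dock_office), open(d_store_lab)}, require {at(store), open(d_store_lab)}
    → {at(store), open(d_dock_office), open(d_store_lab)}
  through step 2 (move(office,store)): drop {at(store)}, keep {open(d_dock_office), open(d_store_lab)}, require {at(office), open(d_office_store)}
    → {at(office), open(d_dock_office), open(d_office_store), open(d_store_lab)}
  through step 1 (move(dock,office)): drop {at(office)}, keep {open(d_dock_office), open(d_office_store), open(d_store_lab)}, require {at(dock), open(d_dock_office)}
    → {at(dock), open(d_dock_office), open(d_office_store), open(d_store_lab)}

== RESULT ==
["at(dock)", "open(d_dock_office)", "open(d_office_store)", "open(d_store_lab)"]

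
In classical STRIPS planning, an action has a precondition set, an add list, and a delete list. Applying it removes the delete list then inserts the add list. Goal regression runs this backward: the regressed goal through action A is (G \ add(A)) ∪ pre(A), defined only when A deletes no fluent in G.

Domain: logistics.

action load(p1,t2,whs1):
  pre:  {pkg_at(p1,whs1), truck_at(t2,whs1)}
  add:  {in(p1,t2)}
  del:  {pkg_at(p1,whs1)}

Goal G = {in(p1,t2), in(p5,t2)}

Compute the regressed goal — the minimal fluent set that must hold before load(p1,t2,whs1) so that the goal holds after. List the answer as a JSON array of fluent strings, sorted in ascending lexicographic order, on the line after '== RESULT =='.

Compute (G \ add) ∪ pre:
  G ∩ del = {}  (empty — regression defined)
  G \ add = {in(p1,t2), in(p5,t2)} \ {in(p1,t2)} = {in(p5,t2)}
  ∪ pre   = {in(p5,t2)} ∪ {pkg_at(p1,whs1), truck_at(t2,whs1)}
          = {in(p5,t2), pkg_at(p1,whs1), truck_at(t2,whs1)}

== RESULT ==
["in(p5,t2)", "pkg_at(p1,whs1)", "truck_at(t2,whs1)"]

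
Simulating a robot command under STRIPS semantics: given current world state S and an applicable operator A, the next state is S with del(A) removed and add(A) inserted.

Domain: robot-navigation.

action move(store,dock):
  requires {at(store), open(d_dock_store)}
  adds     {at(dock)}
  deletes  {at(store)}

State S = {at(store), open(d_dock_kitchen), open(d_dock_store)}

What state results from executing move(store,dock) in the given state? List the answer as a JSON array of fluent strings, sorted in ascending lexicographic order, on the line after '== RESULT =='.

Progress:
  pre ⊆ S: {at(store), open(d_dock_store)} ⊆ S  — applicable
  S \ del = {open(d_dock_kitchen), open(d_dock_store)}
  ∪ add   = {at(dock), open(d_dock_kitchen), open(d_dock_store)}

== RESULT ==
["at(dock)", "open(d_dock_kitchen)", "open(d_dock_store)"]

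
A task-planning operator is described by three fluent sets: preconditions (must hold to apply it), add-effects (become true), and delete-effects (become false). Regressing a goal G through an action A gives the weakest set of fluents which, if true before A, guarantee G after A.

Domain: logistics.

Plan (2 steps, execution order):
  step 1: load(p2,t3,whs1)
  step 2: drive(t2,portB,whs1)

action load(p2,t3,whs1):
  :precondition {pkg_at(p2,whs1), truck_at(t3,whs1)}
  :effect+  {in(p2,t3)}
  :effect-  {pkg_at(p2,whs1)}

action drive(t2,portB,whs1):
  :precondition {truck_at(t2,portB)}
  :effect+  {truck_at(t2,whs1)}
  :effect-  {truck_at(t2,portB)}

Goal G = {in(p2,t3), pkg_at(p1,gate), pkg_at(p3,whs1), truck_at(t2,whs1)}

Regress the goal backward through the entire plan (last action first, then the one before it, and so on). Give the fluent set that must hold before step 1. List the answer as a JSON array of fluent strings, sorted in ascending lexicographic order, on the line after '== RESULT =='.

Regress step by step:
  through step 2 (drive(t2,portB,whs1)): drop {truck_at(t2,whs1)}, keep {in(p2,t3), pkg_at(p1,gate), pkg_at(p3,whs1)}, require {truck_at(t2,portB)}
    → {in(p2,t3), pkg_at(p1,gate), pkg_at(p3,whs1), truck_at(t2,portB)}
  through step 1 (load(p2,t3,whs1)): drop {in(p2,t3)}, keep {pkg_at(p1,gate), pkg_at(p3,whs1), truck_at(t2,portB)}, require {pkg_at(p2,whs1), truck_at(t3,whs1)}
    → {pkg_at(p1,gate), pkg_at(p2,whs1), pkg_at(p3,whs1), truck_at(t2,portB), truck_at(t3,whs1)}

== RESULT ==
["pkg_at(p1,gate)", "pkg_at(p2,whs1)", "pkg_at(p3,whs1)", "truck_at(t2,portB)", "truck_at(t3,whs1)"]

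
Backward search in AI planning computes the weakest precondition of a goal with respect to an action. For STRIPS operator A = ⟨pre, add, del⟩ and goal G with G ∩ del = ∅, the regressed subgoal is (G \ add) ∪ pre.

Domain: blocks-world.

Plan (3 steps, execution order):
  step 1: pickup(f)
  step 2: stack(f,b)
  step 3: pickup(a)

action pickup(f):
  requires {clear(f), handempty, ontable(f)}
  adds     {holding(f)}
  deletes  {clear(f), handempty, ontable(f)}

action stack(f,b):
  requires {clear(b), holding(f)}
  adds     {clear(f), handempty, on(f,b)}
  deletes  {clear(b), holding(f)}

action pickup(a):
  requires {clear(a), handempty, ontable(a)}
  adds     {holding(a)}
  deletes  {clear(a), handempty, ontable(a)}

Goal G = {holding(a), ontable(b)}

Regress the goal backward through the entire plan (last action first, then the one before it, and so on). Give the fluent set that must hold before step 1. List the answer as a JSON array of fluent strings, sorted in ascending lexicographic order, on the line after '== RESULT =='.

Regress step by step:
  through step 3 (pickup(a)): drop {holding(a)}, keep {ontable(b)}, require {clear(a), handempty, ontable(a)}
    → {clear(a), handempty, ontable(a), ontable(b)}
  through step 2 (stack(f,b)): drop {handempty}, keep {clear(a), ontable(a), ontable(b)}, require {clear(b), holding(f)}
    → {clear(a), clear(b), holding(f), ontable(a), ontable(b)}
  through step 1 (pickup(f)): drop {holding(f)}, keep {clear(a), clear(b), ontable(a), ontable(b)}, require {clear(f), handempty, ontable(f)}
    → {clear(a), clear(b), clear(f), handempty, ontable(a), ontable(b), ontable(f)}

== RESULT ==
["clear(a)", "clear(b)", "clear(f)", "handempty", "ontable(a)", "ontable(b)", "ontable(f)"]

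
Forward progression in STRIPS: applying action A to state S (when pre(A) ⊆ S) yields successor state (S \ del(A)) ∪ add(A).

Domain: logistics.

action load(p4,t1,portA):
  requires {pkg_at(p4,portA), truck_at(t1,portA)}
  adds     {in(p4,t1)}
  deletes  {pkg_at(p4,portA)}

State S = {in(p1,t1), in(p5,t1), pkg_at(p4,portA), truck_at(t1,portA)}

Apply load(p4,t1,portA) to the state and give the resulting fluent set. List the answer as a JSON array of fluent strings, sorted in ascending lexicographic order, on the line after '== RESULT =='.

Progress:
  pre ⊆ S: {pkg_at(p4,portA), truck_at(t1,portA)} ⊆ S  — applicable
  S \ del = {in(p1,t1), in(p5,t1), truck_at(t1,portA)}
  ∪ add   = {in(p1,t1), in(p4,t1), in(p5,t1), truck_at(t1,portA)}

== RESULT ==
["in(p1,t1)", "in(p4,t1)", "in(p5,t1)", "truck_at(t1,portA)"]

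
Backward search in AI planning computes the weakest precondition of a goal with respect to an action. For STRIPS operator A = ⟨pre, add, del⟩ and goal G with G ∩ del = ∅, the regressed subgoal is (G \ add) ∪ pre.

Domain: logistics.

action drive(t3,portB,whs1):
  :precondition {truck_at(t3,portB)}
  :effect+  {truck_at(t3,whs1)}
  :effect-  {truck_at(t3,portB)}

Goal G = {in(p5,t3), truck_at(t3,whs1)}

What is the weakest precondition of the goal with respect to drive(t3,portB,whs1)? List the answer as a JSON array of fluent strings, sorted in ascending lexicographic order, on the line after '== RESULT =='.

Regress:
  G ∩ del = {}  (empty — regression defined)
  G \ add = {in(p5,t3), truck_at(t3,whs1)} \ {truck_at(t3,whs1)} = {in(p5,t3)}
  ∪ pre   = {in(p5,t3)} ∪ {truck_at(t3,portB)}
          = {in(p5,t3), truck_at(t3,portB)}

== RESULT ==
["in(p5,t3)", "truck_at(t3,portB)"]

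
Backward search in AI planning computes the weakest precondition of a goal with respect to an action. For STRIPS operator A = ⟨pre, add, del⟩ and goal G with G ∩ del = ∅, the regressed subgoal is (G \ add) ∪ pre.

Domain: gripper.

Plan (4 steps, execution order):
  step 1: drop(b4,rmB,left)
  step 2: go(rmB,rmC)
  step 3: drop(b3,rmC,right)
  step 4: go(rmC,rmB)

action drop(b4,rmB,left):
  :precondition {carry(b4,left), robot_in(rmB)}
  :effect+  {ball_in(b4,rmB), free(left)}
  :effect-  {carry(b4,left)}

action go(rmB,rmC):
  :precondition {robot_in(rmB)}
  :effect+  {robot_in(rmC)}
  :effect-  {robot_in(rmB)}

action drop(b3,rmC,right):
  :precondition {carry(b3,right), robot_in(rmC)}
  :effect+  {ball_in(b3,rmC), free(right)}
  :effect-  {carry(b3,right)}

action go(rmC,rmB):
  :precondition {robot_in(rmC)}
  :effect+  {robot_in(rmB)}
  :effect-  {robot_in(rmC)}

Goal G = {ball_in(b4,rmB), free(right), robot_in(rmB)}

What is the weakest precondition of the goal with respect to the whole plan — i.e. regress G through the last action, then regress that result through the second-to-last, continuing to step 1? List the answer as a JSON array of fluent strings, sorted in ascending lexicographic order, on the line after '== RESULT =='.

Regress step by step:
  through step 4 (go(rmC,rmB)): drop {robot_in(rmB)}, keep {ball_in(b4,rmB), free(right)}, require {robot_in(rmC)}
    → {ball_in(b4,rmB), free(right), robot_in(rmC)}
  through step 3 (drop(b3,rmC,right)): drop {free(right)}, keep {ball_in(b4,rmB), robot_in(rmC)}, require {carry(b3,right), robot_in(rmC)}
    → {ball_in(b4,rmB), carry(b3,right), robot_in(rmC)}
  through step 2 (go(rmB,rmC)): drop {robot_in(rmC)}, keep {ball_in(b4,rmB), carry(b3,right)}, require {robot_in(rmB)}
    → {ball_in(b4,rmB), carry(b3,right), robot_in(rmB)}
  through step 1 (drop(b4,rmB,left)): drop {ball_in(b4,rmB)}, keep {carry(b3,right), robot_in(rmB)}, require {carry(b4,left), robot_in(rmB)}
    → {carry(b3,right), carry(b4,left), robot_in(rmB)}

== RESULT ==
["carry(b3,right)", "carry(b4,left)", "robot_in(rmB)"]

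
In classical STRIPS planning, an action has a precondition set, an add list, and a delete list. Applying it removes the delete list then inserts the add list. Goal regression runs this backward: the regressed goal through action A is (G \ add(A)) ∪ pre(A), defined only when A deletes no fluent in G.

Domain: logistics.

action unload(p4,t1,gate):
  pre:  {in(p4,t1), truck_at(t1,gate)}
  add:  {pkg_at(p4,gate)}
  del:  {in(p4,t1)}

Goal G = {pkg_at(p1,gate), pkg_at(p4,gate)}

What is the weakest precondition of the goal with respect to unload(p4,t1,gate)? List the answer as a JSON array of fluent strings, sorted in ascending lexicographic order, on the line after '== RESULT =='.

Regress:
  G ∩ del = {}  (empty — regression defined)
  G \ add = {pkg_at(p1,gate), pkg_at(p4,gate)} \ {pkg_at(p4,gate)} = {pkg_at(p1,gate)}
  ∪ pre   = {pkg_at(p1,gate)} ∪ {in(p4,t1), truck_at(t1,gate)}
          = {in(p4,t1), pkg_at(p1,gate), truck_at(t1,gate)}

== RESULT ==
["in(p4,t1)", "pkg_at(p1,gate)", "truck_at(t1,gate)"]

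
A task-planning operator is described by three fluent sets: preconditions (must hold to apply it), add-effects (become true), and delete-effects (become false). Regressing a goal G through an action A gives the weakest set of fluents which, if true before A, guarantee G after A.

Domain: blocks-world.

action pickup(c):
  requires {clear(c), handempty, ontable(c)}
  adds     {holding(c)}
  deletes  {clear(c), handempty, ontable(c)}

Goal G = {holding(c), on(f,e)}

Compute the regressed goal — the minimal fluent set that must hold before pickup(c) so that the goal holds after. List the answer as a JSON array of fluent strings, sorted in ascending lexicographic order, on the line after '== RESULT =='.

Regress:
  G ∩ del = {}  (empty — regression defined)
  G \ add = {holding(c), on(f,e)} \ {holding(c)} = {on(f,e)}
  ∪ pre   = {on(f,e)} ∪ {clear(c), handempty, ontable(c)}
          = {clear(c), handempty, on(f,e), ontable(c)}

== RESULT ==
["clear(c)", "handempty", "on(f,e)", "ontable(c)"]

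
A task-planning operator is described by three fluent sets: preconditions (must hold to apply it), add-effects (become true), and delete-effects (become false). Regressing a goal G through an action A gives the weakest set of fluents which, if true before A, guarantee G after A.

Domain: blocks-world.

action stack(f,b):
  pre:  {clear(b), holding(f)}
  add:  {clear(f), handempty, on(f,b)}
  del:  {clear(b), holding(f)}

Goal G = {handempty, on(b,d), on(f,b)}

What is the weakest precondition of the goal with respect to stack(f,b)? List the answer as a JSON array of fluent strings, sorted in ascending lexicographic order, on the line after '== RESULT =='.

Compute (G \ add) ∪ pre:
  G ∩ del = {}  (empty — regression defined)
  G \ add = {handempty, on(b,d), on(f,b)} \ {clear(f), handempty, on(f,b)} = {on(b,d)}
  ∪ pre   = {on(b,d)} ∪ {clear(b), holding(f)}
          = {clear(b), holding(f), on(b,d)}

== RESULT ==
["clear(b)", "holding(f)", "on(b,d)"]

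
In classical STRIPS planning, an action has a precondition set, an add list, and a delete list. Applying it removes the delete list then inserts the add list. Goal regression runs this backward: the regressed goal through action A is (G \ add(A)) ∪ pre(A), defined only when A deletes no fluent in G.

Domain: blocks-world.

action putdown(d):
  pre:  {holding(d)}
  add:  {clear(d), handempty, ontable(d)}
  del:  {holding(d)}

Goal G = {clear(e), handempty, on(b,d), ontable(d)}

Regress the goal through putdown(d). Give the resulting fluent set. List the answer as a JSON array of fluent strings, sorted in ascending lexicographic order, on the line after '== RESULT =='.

Regress:
  G ∩ del = {}  (empty — regression defined)
  G \ add = {clear(e), handempty, on(b,d), ontable(d)} \ {clear(d), handempty, ontable(d)} = {clear(e), on(b,d)}
  ∪ pre   = {clear(e), on(b,d)} ∪ {holding(d)}
          = {clear(e), holding(d), on(b,d)}

== RESULT ==
["clear(e)", "holding(d)", "on(b,d)"]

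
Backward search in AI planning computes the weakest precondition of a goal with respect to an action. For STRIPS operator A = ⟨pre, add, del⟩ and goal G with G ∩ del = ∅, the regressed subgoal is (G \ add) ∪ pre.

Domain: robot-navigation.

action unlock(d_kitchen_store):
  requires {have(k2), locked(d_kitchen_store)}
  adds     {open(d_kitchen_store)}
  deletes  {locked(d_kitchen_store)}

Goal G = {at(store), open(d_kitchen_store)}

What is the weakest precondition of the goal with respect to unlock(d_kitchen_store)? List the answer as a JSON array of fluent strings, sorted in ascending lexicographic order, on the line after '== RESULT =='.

Compute (G \ add) ∪ pre:
  G ∩ del = {}  (empty — regression defined)
  G \ add = {at(store), open(d_kitchen_store)} \ {open(d_kitchen_store)} = {at(store)}
  ∪ pre   = {at(store)} ∪ {have(k2), locked(d_kitchen_store)}
          = {at(store), have(k2), locked(d_kitchen_store)}

== RESULT ==
["at(store)", "have(k2)", "locked(d_kitchen_store)"]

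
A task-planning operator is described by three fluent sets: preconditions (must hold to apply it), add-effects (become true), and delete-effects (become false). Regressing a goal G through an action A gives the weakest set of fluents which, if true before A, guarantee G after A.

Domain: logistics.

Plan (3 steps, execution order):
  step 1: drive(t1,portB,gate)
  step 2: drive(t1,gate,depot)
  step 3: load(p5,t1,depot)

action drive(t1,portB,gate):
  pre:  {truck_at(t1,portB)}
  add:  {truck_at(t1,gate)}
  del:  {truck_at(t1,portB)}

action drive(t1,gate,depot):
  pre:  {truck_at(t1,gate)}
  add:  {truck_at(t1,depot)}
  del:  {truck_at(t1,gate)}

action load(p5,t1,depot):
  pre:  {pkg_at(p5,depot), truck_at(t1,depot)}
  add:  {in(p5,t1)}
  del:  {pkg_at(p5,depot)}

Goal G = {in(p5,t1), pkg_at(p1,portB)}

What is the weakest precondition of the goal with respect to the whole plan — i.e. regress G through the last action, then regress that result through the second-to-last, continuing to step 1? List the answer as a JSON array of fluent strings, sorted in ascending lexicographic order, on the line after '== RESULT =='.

Work backward from the goal:
  through step 3 (load(p5,t1,depot)): drop {in(p5,t1)}, keep {pkg_at(p1,portB)}, require {pkg_at(p5,depot), truck_at(t1,depot)}
    → {pkg_at(p1,portB), pkg_at(p5,depot), truck_at(t1,depot)}
  through step 2 (drive(t1,gate,depot)): drop {truck_at(t1,depot)}, keep {pkg_at(p1,portB), pkg_at(p5,depot)}, require {truck_at(t1,gate)}
    → {pkg_at(p1,portB), pkg_at(p5,depot), truck_at(t1,gate)}
  through step 1 (drive(t1,portB,gate)): drop {truck_at(t1,gate)}, keep {pkg_at(p1,portB), pkg_at(p5,depot)}, require {truck_at(t1,portB)}
    → {pkg_at(p1,portB), pkg_at(p5,depot), truck_at(t1,portB)}

== RESULT ==
["pkg_at(p1,portB)", "pkg_at(p5,depot)", "truck_at(t1,portB)"]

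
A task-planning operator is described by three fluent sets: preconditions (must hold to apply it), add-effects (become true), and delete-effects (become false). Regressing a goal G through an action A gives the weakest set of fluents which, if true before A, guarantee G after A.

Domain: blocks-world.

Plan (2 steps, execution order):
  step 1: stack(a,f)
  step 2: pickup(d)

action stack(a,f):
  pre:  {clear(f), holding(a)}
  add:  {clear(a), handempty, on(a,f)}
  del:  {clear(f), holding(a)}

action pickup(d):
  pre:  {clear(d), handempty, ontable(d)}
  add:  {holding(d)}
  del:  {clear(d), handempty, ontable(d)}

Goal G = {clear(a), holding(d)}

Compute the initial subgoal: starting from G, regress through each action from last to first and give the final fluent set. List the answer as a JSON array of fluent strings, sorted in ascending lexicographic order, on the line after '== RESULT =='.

Regress step by step:
  through step 2 (pickup(d)): drop {holding(d)}, keep {clear(a)}, require {clear(d), handempty, ontable(d)}
    → {clear(a), clear(d), handempty, ontable(d)}
  through step 1 (stack(a,f)): drop {clear(a), handempty}, keep {clear(d), ontable(d)}, require {clear(f), holding(a)}
    → {clear(d), clear(f), holding(a), ontable(d)}

== RESULT ==
["clear(d)", "clear(f)", "holding(a)", "ontable(d)"]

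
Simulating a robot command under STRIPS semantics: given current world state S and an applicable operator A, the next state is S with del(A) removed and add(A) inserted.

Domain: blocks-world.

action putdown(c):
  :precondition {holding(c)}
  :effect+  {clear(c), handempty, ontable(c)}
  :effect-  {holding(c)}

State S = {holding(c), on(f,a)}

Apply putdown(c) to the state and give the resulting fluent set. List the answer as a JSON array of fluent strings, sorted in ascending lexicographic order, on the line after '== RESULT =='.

Progress:
  pre ⊆ S: {holding(c)} ⊆ S  — applicable
  S \ del = {on(f,a)}
  ∪ add   = {clear(c), handempty, on(f,a), ontable(c)}

== RESULT ==
["clear(c)", "handempty", "on(f,a)", "ontable(c)"]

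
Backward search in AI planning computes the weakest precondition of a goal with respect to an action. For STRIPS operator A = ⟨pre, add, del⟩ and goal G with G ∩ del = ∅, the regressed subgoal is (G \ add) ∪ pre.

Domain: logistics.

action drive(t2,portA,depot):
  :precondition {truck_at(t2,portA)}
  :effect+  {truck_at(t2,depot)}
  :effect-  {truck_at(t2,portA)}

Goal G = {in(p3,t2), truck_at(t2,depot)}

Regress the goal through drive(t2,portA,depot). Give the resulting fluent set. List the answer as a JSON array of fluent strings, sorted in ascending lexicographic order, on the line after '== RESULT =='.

Compute (G \ add) ∪ pre:
  G ∩ del = {}  (empty — regression defined)
  G \ add = {in(p3,t2), truck_at(t2,depot)} \ {truck_at(t2,depot)} = {in(p3,t2)}
  ∪ pre   = {in(p3,t2)} ∪ {truck_at(t2,portA)}
          = {in(p3,t2), truck_at(t2,portA)}

== RESULT ==
["in(p3,t2)", "truck_at(t2,portA)"]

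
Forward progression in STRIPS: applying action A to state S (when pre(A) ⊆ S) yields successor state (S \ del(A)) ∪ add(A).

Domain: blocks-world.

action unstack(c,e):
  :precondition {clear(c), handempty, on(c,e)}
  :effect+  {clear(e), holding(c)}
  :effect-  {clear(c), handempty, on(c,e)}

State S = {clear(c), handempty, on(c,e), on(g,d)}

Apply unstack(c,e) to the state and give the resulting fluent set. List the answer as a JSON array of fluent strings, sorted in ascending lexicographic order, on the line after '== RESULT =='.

Progress:
  pre ⊆ S: {clear(c), handempty, on(c,e)} ⊆ S  — applicable
  S \ del = {on(g,d)}
  ∪ add   = {clear(e), holding(c), on(g,d)}

== RESULT ==
["clear(e)", "holding(c)", "on(g,d)"]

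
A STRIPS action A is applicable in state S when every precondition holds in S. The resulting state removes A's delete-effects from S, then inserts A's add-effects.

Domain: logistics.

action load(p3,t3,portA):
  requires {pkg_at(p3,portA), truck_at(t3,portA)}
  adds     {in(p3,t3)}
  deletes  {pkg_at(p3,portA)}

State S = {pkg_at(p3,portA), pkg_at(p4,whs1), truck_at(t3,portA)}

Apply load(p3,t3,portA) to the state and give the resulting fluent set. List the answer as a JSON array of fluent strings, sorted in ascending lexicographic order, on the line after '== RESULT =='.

Compute (S \ del) ∪ add:
  pre ⊆ S: {pkg_at(p3,portA), truck_at(t3,portA)} ⊆ S  — applicable
  S \ del = {pkg_at(p4,whs1), truck_at(t3,portA)}
  ∪ add   = {in(p3,t3), pkg_at(p4,whs1), truck_at(t3,portA)}

== RESULT ==
["in(p3,t3)", "pkg_at(p4,whs1)", "truck_at(t3,portA)"]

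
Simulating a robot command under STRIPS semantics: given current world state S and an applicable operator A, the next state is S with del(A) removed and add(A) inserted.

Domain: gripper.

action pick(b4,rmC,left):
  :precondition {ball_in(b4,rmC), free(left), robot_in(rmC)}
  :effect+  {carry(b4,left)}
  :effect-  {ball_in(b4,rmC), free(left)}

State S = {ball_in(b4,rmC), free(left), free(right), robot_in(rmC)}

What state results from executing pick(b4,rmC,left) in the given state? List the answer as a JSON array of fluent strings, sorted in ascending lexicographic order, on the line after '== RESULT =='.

Progress:
  pre ⊆ S: {ball_in(b4,rmC), free(left), robot_in(rmC)} ⊆ S  — applicable
  S \ del = {free(right), robot_in(rmC)}
  ∪ add   = {carry(b4,left), free(right), robot_in(rmC)}

== RESULT ==
["carry(b4,left)", "free(right)", "robot_in(rmC)"]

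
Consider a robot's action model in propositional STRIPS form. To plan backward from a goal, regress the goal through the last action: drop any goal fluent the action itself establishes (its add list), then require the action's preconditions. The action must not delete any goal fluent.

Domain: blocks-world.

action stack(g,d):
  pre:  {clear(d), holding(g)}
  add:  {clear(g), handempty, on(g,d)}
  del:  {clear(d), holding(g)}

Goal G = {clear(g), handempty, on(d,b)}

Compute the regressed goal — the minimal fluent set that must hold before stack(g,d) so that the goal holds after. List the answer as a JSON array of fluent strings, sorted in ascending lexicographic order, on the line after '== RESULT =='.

Compute (G \ add) ∪ pre:
  G ∩ del = {}  (empty — regression defined)
  G \ add = {clear(g), handempty, on(d,b)} \ {clear(g), handempty, on(g,d)} = {on(d,b)}
  ∪ pre   = {on(d,b)} ∪ {clear(d), holding(g)}
          = {clear(d), holding(g), on(d,b)}

== RESULT ==
["clear(d)", "holding(g)", "on(d,b)"]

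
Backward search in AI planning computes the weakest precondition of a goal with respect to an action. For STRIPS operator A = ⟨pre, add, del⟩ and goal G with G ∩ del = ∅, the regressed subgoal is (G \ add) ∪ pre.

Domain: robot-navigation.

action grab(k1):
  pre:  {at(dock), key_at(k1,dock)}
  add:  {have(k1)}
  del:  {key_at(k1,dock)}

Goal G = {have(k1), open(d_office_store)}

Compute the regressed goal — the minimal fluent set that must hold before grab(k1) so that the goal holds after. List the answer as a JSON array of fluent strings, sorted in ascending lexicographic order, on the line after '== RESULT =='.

Regress:
  G ∩ del = {}  (empty — regression defined)
  G \ add = {have(k1), open(d_office_store)} \ {have(k1)} = {open(d_office_store)}
  ∪ pre   = {open(d_office_store)} ∪ {at(dock), key_at(k1,dock)}
          = {at(dock), key_at(k1,dock), open(d_office_store)}

== RESULT ==
["at(dock)", "key_at(k1,dock)", "open(d_office_store)"]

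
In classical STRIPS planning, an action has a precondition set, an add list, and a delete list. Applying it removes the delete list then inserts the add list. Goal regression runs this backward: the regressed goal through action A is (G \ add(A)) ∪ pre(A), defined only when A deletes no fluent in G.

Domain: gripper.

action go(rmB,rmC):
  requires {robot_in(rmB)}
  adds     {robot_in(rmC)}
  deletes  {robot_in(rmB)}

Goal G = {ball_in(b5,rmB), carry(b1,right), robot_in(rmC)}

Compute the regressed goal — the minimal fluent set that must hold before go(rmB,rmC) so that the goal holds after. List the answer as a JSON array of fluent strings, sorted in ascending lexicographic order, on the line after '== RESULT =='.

Regress:
  G ∩ del = {}  (empty — regression defined)
  G \ add = {ball_in(b5,rmB), carry(b1,right), robot_in(rmC)} \ {robot_in(rmC)} = {ball_in(b5,rmB), carry(b1,right)}
  ∪ pre   = {ball_in(b5,rmB), carry(b1,right)} ∪ {robot_in(rmB)}
          = {ball_in(b5,rmB), carry(b1,right), robot_in(rmB)}

== RESULT ==
["ball_in(b5,rmB)", "carry(b1,right)", "robot_in(rmB)"]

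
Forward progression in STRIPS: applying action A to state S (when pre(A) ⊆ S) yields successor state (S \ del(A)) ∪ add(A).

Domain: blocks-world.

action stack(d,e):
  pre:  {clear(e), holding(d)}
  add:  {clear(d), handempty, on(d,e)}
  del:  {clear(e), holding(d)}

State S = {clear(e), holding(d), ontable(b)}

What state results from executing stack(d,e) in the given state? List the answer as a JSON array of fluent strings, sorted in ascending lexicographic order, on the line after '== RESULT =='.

Compute (S \ del) ∪ add:
  pre ⊆ S: {clear(e), holding(d)} ⊆ S  — applicable
  S \ del = {ontable(b)}
  ∪ add   = {clear(d), handempty, on(d,e), ontable(b)}

== RESULT ==
["clear(d)", "handempty", "on(d,e)", "ontable(b)"]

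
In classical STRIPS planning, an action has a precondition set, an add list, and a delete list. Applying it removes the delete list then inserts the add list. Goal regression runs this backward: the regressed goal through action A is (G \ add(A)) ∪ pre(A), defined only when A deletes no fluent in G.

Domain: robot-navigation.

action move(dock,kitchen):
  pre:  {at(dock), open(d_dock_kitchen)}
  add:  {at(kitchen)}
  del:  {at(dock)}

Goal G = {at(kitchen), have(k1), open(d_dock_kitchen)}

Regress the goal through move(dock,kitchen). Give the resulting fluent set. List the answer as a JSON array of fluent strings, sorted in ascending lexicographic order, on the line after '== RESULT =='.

Compute (G \ add) ∪ pre:
  G ∩ del = {}  (empty — regression defined)
  G \ add = {at(kitchen), have(k1), open(d_dock_kitchen)} \ {at(kitchen)} = {have(k1), open(d_dock_kitchen)}
  ∪ pre   = {have(k1), open(d_dock_kitchen)} ∪ {at(dock), open(d_dock_kitchen)}
          = {at(dock), have(k1), open(d_dock_kitchen)}

== RESULT ==
["at(dock)", "have(k1)", "open(d_dock_kitchen)"]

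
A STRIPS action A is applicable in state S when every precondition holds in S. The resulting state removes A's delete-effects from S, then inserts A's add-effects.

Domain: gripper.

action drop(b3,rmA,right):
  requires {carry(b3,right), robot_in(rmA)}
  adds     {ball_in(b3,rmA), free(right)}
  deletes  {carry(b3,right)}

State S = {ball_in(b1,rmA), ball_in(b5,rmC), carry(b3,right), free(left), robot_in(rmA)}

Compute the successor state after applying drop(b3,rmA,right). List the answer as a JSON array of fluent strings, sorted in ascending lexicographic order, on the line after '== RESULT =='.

Compute (S \ del) ∪ add:
  pre ⊆ S: {carry(b3,right), robot_in(rmA)} ⊆ S  — applicable
  S \ del = {ball_in(b1,rmA), ball_in(b5,rmC), free(left), robot_in(rmA)}
  ∪ add   = {ball_in(b1,rmA), ball_in(b3,rmA), ball_in(b5,rmC), free(left), free(right), robot_in(rmA)}

== RESULT ==
["ball_in(b1,rmA)", "ball_in(b3,rmA)", "ball_in(b5,rmC)", "free(left)", "free(right)", "robot_in(rmA)"]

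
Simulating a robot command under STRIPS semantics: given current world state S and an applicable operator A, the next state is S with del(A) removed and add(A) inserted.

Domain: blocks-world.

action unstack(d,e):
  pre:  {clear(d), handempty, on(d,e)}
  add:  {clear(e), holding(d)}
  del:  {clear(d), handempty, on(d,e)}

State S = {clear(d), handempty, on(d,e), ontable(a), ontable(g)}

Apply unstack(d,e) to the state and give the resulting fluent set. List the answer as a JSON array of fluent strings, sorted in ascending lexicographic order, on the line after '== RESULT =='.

Compute (S \ del) ∪ add:
  pre ⊆ S: {clear(d), handempty, on(d,e)} ⊆ S  — applicable
  S \ del = {ontable(a), ontable(g)}
  ∪ add   = {clear(e), holding(d), ontable(a), ontable(g)}

== RESULT ==
["clear(e)", "holding(d)", "ontable(a)", "ontable(g)"]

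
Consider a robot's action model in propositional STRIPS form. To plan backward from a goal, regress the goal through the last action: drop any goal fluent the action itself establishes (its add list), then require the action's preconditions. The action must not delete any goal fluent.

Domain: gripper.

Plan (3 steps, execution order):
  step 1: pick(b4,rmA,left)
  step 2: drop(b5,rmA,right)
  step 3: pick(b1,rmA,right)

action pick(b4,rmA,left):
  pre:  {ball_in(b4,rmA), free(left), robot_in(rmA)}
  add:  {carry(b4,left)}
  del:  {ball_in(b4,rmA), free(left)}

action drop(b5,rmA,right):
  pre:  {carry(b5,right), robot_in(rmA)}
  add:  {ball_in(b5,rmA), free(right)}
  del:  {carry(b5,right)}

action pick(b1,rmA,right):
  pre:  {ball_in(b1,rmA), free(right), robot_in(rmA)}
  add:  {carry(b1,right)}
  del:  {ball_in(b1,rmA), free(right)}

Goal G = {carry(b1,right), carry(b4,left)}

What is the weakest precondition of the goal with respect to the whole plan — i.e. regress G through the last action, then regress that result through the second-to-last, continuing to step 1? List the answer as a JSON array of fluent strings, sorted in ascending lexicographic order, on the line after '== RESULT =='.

Regress step by step:
  through step 3 (pick(b1,rmA,right)): drop {carry(b1,right)}, keep {carry(b4,left)}, require {ball_in(b1,rmA), free(right), robot_in(rmA)}
    → {ball_in(b1,rmA), carry(b4,left), free(right), robot_in(rmA)}
  through step 2 (drop(b5,rmA,right)): drop {free(right)}, keep {ball_in(b1,rmA), carry(b4,left), robot_in(rmA)}, require {carry(b5,right), robot_in(rmA)}
    → {ball_in(b1,rmA), carry(b4,left), carry(b5,right), robot_in(rmA)}
  through step 1 (pick(b4,rmA,left)): drop {carry(b4,left)}, keep {ball_in(b1,rmA), carry(b5,right), robot_in(rmA)}, require {ball_in(b4,rmA), free(left), robot_in(rmA)}
    → {ball_in(b1,rmA), ball_in(b4,rmA), carry(b5,right), free(left), robot_in(rmA)}

== RESULT ==
["ball_in(b1,rmA)", "ball_in(b4,rmA)", "carry(b5,right)", "free(left)", "robot_in(rmA)"]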